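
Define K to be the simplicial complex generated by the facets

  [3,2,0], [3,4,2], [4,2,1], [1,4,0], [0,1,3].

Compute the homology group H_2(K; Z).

Take the total order 0 < 1 < 2 < 3 < 4 on the vertex set. Then K (dimension 2) consists of the simplices:

  0-simplices (5): [0], [1], [2], [3], [4]
  1-simplices (10): [0,1], [0,2], [0,3], [0,4], [1,2], [1,3], [1,4], [2,3], [2,4], [3,4]
  2-simplices (5): [0,1,3], [0,1,4], [0,2,3], [1,2,4], [2,3,4]

giving chain groups C_0 ≅ Z^5, C_1 ≅ Z^10, C_2 ≅ Z^5.

Boundary ∂_1: C_1 → C_0 maps an edge to its endpoints' difference, ∂[p,q] = q − p.
The 5×10 boundary matrix has rank 4 and Smith normal form diag(1,1,1,1).

The boundary map ∂_2: C_2 → C_1 acts by ∂[p,q,r] = [q,r] − [p,r] + [p,q]. For instance
  ∂[1,2,4] = [2,4] − [1,4] + [1,2],
  ∂[0,1,3] = [1,3] − [0,3] + [0,1].
The 10×5 boundary matrix has rank 5 and Smith normal form diag(1,1,1,1,1).

Computing H_k = (kernel of ∂_k) / (image of ∂_{k+1}):

  H_2: rank ker ∂_2 − rank ∂_3 = (5 − 5) − 0 = 0, and there is no ∂_3, so H_2 ≅ 0.

H_2 = 0.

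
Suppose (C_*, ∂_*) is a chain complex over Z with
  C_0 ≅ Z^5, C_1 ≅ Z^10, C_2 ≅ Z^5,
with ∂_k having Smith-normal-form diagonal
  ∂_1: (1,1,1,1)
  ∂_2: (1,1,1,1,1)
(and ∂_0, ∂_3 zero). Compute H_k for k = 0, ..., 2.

H_0: b_0 = 5 − 0 − 4 = 1; torsion from ∂_1 factors > 1: none. So H_0 = Z.
H_1: b_1 = 10 − 4 − 5 = 1; torsion from ∂_2 factors > 1: none. So H_1 = Z.
H_2: b_2 = 5 − 5 − 0 = 0; torsion from ∂_3 factors > 1: none. So H_2 = 0.

H_0 = Z,  H_1 = Z,  H_2 = 0.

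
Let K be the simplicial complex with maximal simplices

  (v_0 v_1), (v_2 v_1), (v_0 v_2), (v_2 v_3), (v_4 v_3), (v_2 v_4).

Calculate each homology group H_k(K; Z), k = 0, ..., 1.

H_0 ≅ Z,  H_1 ≅ Z^2.

We work with the vertex ordering v_0 < v_1 < v_2 < v_3 < v_4. The simplices of K, each written with vertices in increasing order, are:

  0-simplices (5): [v_0], [v_1], [v_2], [v_3], [v_4]
  1-simplices (6): [v_0,v_1], [v_0,v_2], [v_1,v_2], [v_2,v_3], [v_2,v_4], [v_3,v_4]

giving chain groups C_0 ≅ Z^5, C_1 ≅ Z^6.

Boundary ∂_1: C_1 → C_0 is given by ∂[p,q] = [q] − [p]. For instance
  ∂[v_2,v_4] = [v_4] − [v_2].
As a 5×6 matrix over Z this has rank 4, with invariant factors (1,1,1,1).

Reading off H_k = ker ∂_k / im ∂_{k+1}:

  H_0: rank C_0 − rank ∂_1 = 5 − 4 = 1, and the invariant factors of ∂_1 are all 1, so H_0 = Z.
  H_1: rank ker ∂_1 − rank ∂_2 = (6 − 4) − 0 = 2, and there is no ∂_2, so H_1 = Z^2.

As a check, the Euler characteristic is 5 − 6 = -1, which agrees with 1 − 2 = -1.
(K is a triangulation of a wedge of 2 circles.)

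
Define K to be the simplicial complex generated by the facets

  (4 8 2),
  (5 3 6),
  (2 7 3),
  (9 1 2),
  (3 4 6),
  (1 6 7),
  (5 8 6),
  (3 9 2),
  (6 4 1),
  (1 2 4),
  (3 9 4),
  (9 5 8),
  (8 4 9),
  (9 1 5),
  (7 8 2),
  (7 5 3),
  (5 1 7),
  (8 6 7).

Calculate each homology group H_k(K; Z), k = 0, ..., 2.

We work with the vertex ordering 1 < 2 < 3 < 4 < 5 < 6 < 7 < 8 < 9. The simplices of K, each written with vertices in increasing order, are:

  0-simplices (9): [1], [2], [3], [4], [5], [6], [7], [8], [9]
  1-simplices (27): (27 of them)
  2-simplices (18): [1,2,4], [1,2,9], [1,4,6], [1,5,7], [1,5,9], [1,6,7], [2,3,7], [2,3,9], [2,4,8], [2,7,8], [3,4,6], [3,4,9], [3,5,6], [3,5,7], [4,8,9], [5,6,8], [5,8,9], [6,7,8]

so the chain groups are C_0 ≅ Z^9, C_1 ≅ Z^27, C_2 ≅ Z^18.

The boundary map ∂_1: C_1 → C_0 sends each edge [p,q] (with p < q) to q − p. For instance
  ∂[5,6] = [6] − [5].
The resulting 9×27 matrix has rank 8, and its Smith normal form has invariant factors (1,1,1,1,1,1,1,1).

The boundary map ∂_2: C_2 → C_1 acts by ∂[p,q,r] = [q,r] − [p,r] + [p,q]. For instance
  ∂[2,7,8] = [7,8] − [2,8] + [2,7],
  ∂[3,4,6] = [4,6] − [3,6] + [3,4].
The resulting 27×18 matrix has rank 18, and its Smith normal form has invariant factors (1,1,1,1,1,1,1,1,1,1,1,1,1,1,1,1,1,2).

Reading off H_k = ker ∂_k / im ∂_{k+1}:

  H_0: rank C_0 − rank ∂_1 = 9 − 8 = 1, and the invariant factors of ∂_1 are all 1, so H_0 = Z.
  H_1: rank ker ∂_1 − rank ∂_2 = (27 − 8) − 18 = 1, and ∂_2 has invariant factor 2 > 1, so H_1 = Z ⊕ Z/2Z.
  H_2: rank ker ∂_2 − rank ∂_3 = (18 − 18) − 0 = 0, and there is no ∂_3, so H_2 = 0.

As a check, the Euler characteristic is 9 − 27 + 18 = 0, which agrees with 1 − 1 + 0 = 0.

H_0 = Z,  H_1 = Z ⊕ Z/2Z,  H_2 = 0.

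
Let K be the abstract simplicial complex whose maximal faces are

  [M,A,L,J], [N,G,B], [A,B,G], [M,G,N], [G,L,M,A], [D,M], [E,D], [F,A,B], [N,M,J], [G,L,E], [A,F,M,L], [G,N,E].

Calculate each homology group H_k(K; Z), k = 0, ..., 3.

Order the vertices as A < B < D < E < F < G < J < L < M < N. Listing each simplex with vertices in this order, K has dimension 3 with simplices:

  0-simplices (10): A, B, D, E, F, G, J, L, M, N
  1-simplices (24): AB, AF, AG, AJ, AL, AM, BF, BG, BN, DE, DM, EG, EL, EN, FL, FM, GL, GM, GN, JL, JM, JN, LM, MN
  2-simplices (17): ABF, ABG, AFL, AFM, AGL, AGM, AJL, AJM, ALM, BGN, EGL, EGN, FLM, GLM, GMN, JLM, JMN
  3-simplices (3): AFLM, AGLM, AJLM

giving chain groups C_0 ≅ Z^10, C_1 ≅ Z^24, C_2 ≅ Z^17, C_3 ≅ Z^3.

∂_1: C_1 → C_0 maps an edge to its endpoints' difference, ∂[p,q] = q − p. For instance
  ∂AB = B − A.
The 10×24 boundary matrix has rank 9 and Smith normal form diag(1,1,1,1,1,1,1,1,1).

Boundary ∂_2: C_2 → C_1 maps a triangle to the signed sum of its edges. For instance
  ∂EGN = GN − EN + EG,
  ∂GMN = MN − GN + GM.
The resulting 24×17 matrix has rank 14, and its Smith normal form has invariant factors (1,1,1,1,1,1,1,1,1,1,1,1,1,1).

∂_3: C_3 → C_2 sends each 3-simplex σ to the alternating sum Σ_i (−1)^i (σ with its i-th vertex removed). For instance
  ∂AJLM = JLM − ALM + AJM − AJL,
  ∂AGLM = GLM − ALM + AGM − AGL.
The 17×3 boundary matrix has rank 3 and Smith normal form diag(1,1,1).

Computing H_k = (kernel of ∂_k) / (image of ∂_{k+1}):

  H_0: rank C_0 − rank ∂_1 = 10 − 9 = 1, and the invariant factors of ∂_1 are all 1, so H_0 = Z.
  H_1: rank ker ∂_1 − rank ∂_2 = (24 − 9) − 14 = 1, and the invariant factors of ∂_2 are all 1, so H_1 = Z.
  H_2: rank ker ∂_2 − rank ∂_3 = (17 − 14) − 3 = 0, and the invariant factors of ∂_3 are all 1, so H_2 = 0.
  H_3: rank ker ∂_3 − rank ∂_4 = (3 − 3) − 0 = 0, and there is no ∂_4, so H_3 = 0.

As a check, the Euler characteristic is 10 − 24 + 17 − 3 = 0, which agrees with 1 − 1 + 0 − 0 = 0.

H_0 = Z,  H_1 = Z,  H_2 = 0,  H_3 = 0.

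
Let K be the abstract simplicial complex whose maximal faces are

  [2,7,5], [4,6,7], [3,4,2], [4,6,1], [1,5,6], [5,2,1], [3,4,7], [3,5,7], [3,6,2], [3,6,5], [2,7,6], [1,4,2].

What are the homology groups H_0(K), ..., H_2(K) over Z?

H_0 ≅ Z,  H_1 ≅ Z_2,  H_2 = 0.

Order the vertices as 1 < 2 < 3 < 4 < 5 < 6 < 7. Listing each simplex with vertices in this order, K has dimension 2 with simplices:

  0-simplices (7): [1], [2], [3], [4], [5], [6], [7]
  1-simplices (18): [1,2], [1,4], [1,5], [1,6], [2,3], [2,4], [2,5], [2,6], [2,7], [3,4], [3,5], [3,6], [3,7], [4,6], [4,7], [5,6], [5,7], [6,7]
  2-simplices (12): [1,2,4], [1,2,5], [1,4,6], [1,5,6], [2,3,4], [2,3,6], [2,5,7], [2,6,7], [3,4,7], [3,5,6], [3,5,7], [4,6,7]

Hence C_0 ≅ Z^7, C_1 ≅ Z^18, C_2 ≅ Z^12.

Boundary ∂_1: C_1 → C_0 maps an edge to its endpoints' difference, ∂[p,q] = q − p.
As a 7×18 matrix over Z this has rank 6, with invariant factors (1,1,1,1,1,1).

The boundary map ∂_2: C_2 → C_1 maps a triangle to the signed sum of its edges. For instance
  ∂[1,2,5] = [2,5] − [1,5] + [1,2],
  ∂[2,5,7] = [5,7] − [2,7] + [2,5].
As a 18×12 matrix over Z this has rank 12, with invariant factors (1,1,1,1,1,1,1,1,1,1,1,2).

Now H_k = ker ∂_k / im ∂_{k+1}, so:

  H_0: rank C_0 − rank ∂_1 = 7 − 6 = 1, and the invariant factors of ∂_1 are all 1, so H_0 = Z.
  H_1: rank ker ∂_1 − rank ∂_2 = (18 − 6) − 12 = 0, and ∂_2 has invariant factor 2 > 1, so H_1 = Z_2.
  H_2: rank ker ∂_2 − rank ∂_3 = (12 − 12) − 0 = 0, and there is no ∂_3, so H_2 = 0.

As a check, the Euler characteristic is 7 − 18 + 12 = 1, which agrees with 1 − 0 + 0 = 1.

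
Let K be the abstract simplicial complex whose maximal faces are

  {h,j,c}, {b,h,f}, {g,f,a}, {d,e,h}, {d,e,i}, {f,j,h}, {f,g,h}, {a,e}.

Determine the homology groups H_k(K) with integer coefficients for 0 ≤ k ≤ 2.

H_0 = Z,  H_1 = Z,  H_2 = 0.

Take the total order a < b < c < d < e < f < g < h < i < j on the vertex set. Then K (dimension 2) consists of the simplices:

  0-simplices (10): a, b, c, d, e, f, g, h, i, j
  1-simplices (17): ae, af, ag, bf, bh, ch, cj, de, dh, di, eh, ei, fg, fh, fj, gh, hj
  2-simplices (7): afg, bfh, chj, deh, dei, fgh, fhj

giving chain groups C_0 ≅ Z^10, C_1 ≅ Z^17, C_2 ≅ Z^7.

∂_1: C_1 → C_0 sends each edge [p,q] (with p < q) to q − p. For instance
  ∂dh = h − d.
This gives a 10×17 integer matrix of rank 9; reducing to Smith normal form yields diagonal entries (1,1,1,1,1,1,1,1,1).

Boundary ∂_2: C_2 → C_1 acts by ∂[p,q,r] = [q,r] − [p,r] + [p,q]. For instance
  ∂fhj = hj − fj + fh,
  ∂dei = ei − di + de.
The 17×7 boundary matrix has rank 7 and Smith normal form diag(1,1,1,1,1,1,1).

From H_k ≅ ker(∂_k) / im(∂_{k+1}) we obtain:

  H_0: rank C_0 − rank ∂_1 = 10 − 9 = 1, and the invariant factors of ∂_1 are all 1, so H_0 = Z.
  H_1: rank ker ∂_1 − rank ∂_2 = (17 − 9) − 7 = 1, and the invariant factors of ∂_2 are all 1, so H_1 = Z.
  H_2: rank ker ∂_2 − rank ∂_3 = (7 − 7) − 0 = 0, and there is no ∂_3, so H_2 = 0.

As a check, the Euler characteristic is 10 − 17 + 7 = 0, which agrees with 1 − 1 + 0 = 0.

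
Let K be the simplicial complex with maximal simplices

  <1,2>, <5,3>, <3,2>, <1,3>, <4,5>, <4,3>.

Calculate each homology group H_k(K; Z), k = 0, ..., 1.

We work with the vertex ordering 1 < 2 < 3 < 4 < 5. The simplices of K, each written with vertices in increasing order, are:

  0-simplices (5): [1], [2], [3], [4], [5]
  1-simplices (6): [1,2], [1,3], [2,3], [3,4], [3,5], [4,5]

Hence C_0 ≅ Z^5, C_1 ≅ Z^6.

∂_1: C_1 → C_0 sends each edge [p,q] (with p < q) to q − p.
This gives a 5×6 integer matrix of rank 4; reducing to Smith normal form yields diagonal entries (1,1,1,1).

Reading off H_k = ker ∂_k / im ∂_{k+1}:

  H_0: rank C_0 − rank ∂_1 = 5 − 4 = 1, and the invariant factors of ∂_1 are all 1, so H_0 = Z.
  H_1: rank ker ∂_1 − rank ∂_2 = (6 − 4) − 0 = 2, and there is no ∂_2, so H_1 = Z^2.

As a check, the Euler characteristic is 5 − 6 = -1, which agrees with 1 − 2 = -1.

H_0 ≅ Z,  H_1 ≅ Z^2.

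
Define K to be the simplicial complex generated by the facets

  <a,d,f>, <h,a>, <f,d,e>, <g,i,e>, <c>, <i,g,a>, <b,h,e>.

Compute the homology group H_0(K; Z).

H_0 ≅ Z^2.

We work with the vertex ordering a < b < c < d < e < f < g < h < i. The simplices of K, each written with vertices in increasing order, are:

  0-simplices (9): a, b, c, d, e, f, g, h, i
  1-simplices (14): ad, af, ag, ah, ai, be, bh, de, df, ef, eg, eh, ei, gi
  2-simplices (5): adf, agi, beh, def, egi

Hence C_0 ≅ Z^9, C_1 ≅ Z^14, C_2 ≅ Z^5.

Boundary ∂_1: C_1 → C_0 is given by ∂[p,q] = [q] − [p]. For instance
  ∂eh = h − e.
This gives a 9×14 integer matrix of rank 7; reducing to Smith normal form yields diagonal entries (1,1,1,1,1,1,1).

Boundary ∂_2: C_2 → C_1 acts by ∂[p,q,r] = [q,r] − [p,r] + [p,q]. For instance
  ∂beh = eh − bh + be,
  ∂adf = df − af + ad.
This gives a 14×5 integer matrix of rank 5; reducing to Smith normal form yields diagonal entries (1,1,1,1,1).

From H_k ≅ ker(∂_k) / im(∂_{k+1}) we obtain:

  H_0: rank C_0 − rank ∂_1 = 9 − 7 = 2, and the invariant factors of ∂_1 are all 1, so H_0 = Z^2.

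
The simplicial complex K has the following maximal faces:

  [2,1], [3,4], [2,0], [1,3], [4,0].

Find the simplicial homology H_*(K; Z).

Order the vertices as 0 < 1 < 2 < 3 < 4. Listing each simplex with vertices in this order, K has dimension 1 with simplices:

  0-simplices (5): [0], [1], [2], [3], [4]
  1-simplices (5): [0,2], [0,4], [1,2], [1,3], [3,4]

giving chain groups C_0 ≅ Z^5, C_1 ≅ Z^5.

Boundary ∂_1: C_1 → C_0 sends each edge [p,q] (with p < q) to q − p.
The 5×5 boundary matrix has rank 4 and Smith normal form diag(1,1,1,1).

Reading off H_k = ker ∂_k / im ∂_{k+1}:

  H_0: rank C_0 − rank ∂_1 = 5 − 4 = 1, and the invariant factors of ∂_1 are all 1, so H_0 ≅ Z.
  H_1: rank ker ∂_1 − rank ∂_2 = (5 − 4) − 0 = 1, and there is no ∂_2, so H_1 ≅ Z.

H_0 = Z,  H_1 = Z.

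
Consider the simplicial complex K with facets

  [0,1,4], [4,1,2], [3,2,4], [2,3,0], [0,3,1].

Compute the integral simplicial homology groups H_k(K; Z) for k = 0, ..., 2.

H_0 ≅ Z,  H_1 ≅ Z,  H_2 = 0.

Take the total order 0 < 1 < 2 < 3 < 4 on the vertex set. Then K (dimension 2) consists of the simplices:

  0-simplices (5): [0], [1], [2], [3], [4]
  1-simplices (10): [0,1], [0,2], [0,3], [0,4], [1,2], [1,3], [1,4], [2,3], [2,4], [3,4]
  2-simplices (5): [0,1,3], [0,1,4], [0,2,3], [1,2,4], [2,3,4]

giving chain groups C_0 ≅ Z^5, C_1 ≅ Z^10, C_2 ≅ Z^5.

The boundary map ∂_1: C_1 → C_0 sends each edge [p,q] (with p < q) to q − p.
As a 5×10 matrix over Z this has rank 4, with invariant factors (1,1,1,1).

The boundary map ∂_2: C_2 → C_1 sends each 2-simplex [p,q,r] to [q,r] − [p,r] + [p,q]. For instance
  ∂[0,1,4] = [1,4] − [0,4] + [0,1],
  ∂[0,1,3] = [1,3] − [0,3] + [0,1].
The resulting 10×5 matrix has rank 5, and its Smith normal form has invariant factors (1,1,1,1,1).

Reading off H_k = ker ∂_k / im ∂_{k+1}:

  H_0: rank C_0 − rank ∂_1 = 5 − 4 = 1, and the invariant factors of ∂_1 are all 1, so H_0 ≅ Z.
  H_1: rank ker ∂_1 − rank ∂_2 = (10 − 4) − 5 = 1, and the invariant factors of ∂_2 are all 1, so H_1 ≅ Z.
  H_2: rank ker ∂_2 − rank ∂_3 = (5 − 5) − 0 = 0, and there is no ∂_3, so H_2 ≅ 0.

As a check, the Euler characteristic is 5 − 10 + 5 = 0, which agrees with 1 − 1 + 0 = 0.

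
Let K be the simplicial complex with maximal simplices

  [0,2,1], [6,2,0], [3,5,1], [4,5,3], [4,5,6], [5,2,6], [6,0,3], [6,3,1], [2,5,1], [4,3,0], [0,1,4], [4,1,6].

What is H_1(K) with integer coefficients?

H_1 ≅ Z/2Z.

Take the total order 0 < 1 < 2 < 3 < 4 < 5 < 6 on the vertex set. Then K (dimension 2) consists of the simplices:

  0-simplices (7): [0], [1], [2], [3], [4], [5], [6]
  1-simplices (18): [0,1], [0,2], [0,3], [0,4], [0,6], [1,2], [1,3], [1,4], [1,5], [1,6], [2,5], [2,6], [3,4], [3,5], [3,6], [4,5], [4,6], [5,6]
  2-simplices (12): [0,1,2], [0,1,4], [0,2,6], [0,3,4], [0,3,6], [1,2,5], [1,3,5], [1,3,6], [1,4,6], [2,5,6], [3,4,5], [4,5,6]

so the chain groups are C_0 ≅ Z^7, C_1 ≅ Z^18, C_2 ≅ Z^12.

The boundary map ∂_1: C_1 → C_0 maps an edge to its endpoints' difference, ∂[p,q] = q − p. For instance
  ∂[2,6] = [6] − [2].
As a 7×18 matrix over Z this has rank 6, with invariant factors (1,1,1,1,1,1).

∂_2: C_2 → C_1 acts by ∂[p,q,r] = [q,r] − [p,r] + [p,q]. For instance
  ∂[4,5,6] = [5,6] − [4,6] + [4,5],
  ∂[1,4,6] = [4,6] − [1,6] + [1,4].
The resulting 18×12 matrix has rank 12, and its Smith normal form has invariant factors (1,1,1,1,1,1,1,1,1,1,1,2).

Now H_k = ker ∂_k / im ∂_{k+1}, so:

  H_1: rank ker ∂_1 − rank ∂_2 = (18 − 6) − 12 = 0, and ∂_2 has invariant factor 2 > 1, so H_1 ≅ Z/2Z.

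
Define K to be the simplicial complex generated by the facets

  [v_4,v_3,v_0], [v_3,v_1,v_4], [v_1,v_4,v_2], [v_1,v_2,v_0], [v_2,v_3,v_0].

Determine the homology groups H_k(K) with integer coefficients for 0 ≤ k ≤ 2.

H_0 = Z,  H_1 = Z,  H_2 = 0.

Take the total order v_0 < v_1 < v_2 < v_3 < v_4 on the vertex set. Then K (dimension 2) consists of the simplices:

  0-simplices (5): [v_0], [v_1], [v_2], [v_3], [v_4]
  1-simplices (10): [v_0,v_1], [v_0,v_2], [v_0,v_3], [v_0,v_4], [v_1,v_2], [v_1,v_3], [v_1,v_4], [v_2,v_3], [v_2,v_4], [v_3,v_4]
  2-simplices (5): [v_0,v_1,v_2], [v_0,v_2,v_3], [v_0,v_3,v_4], [v_1,v_2,v_4], [v_1,v_3,v_4]

so the chain groups are C_0 ≅ Z^5, C_1 ≅ Z^10, C_2 ≅ Z^5.

The boundary map ∂_1: C_1 → C_0 sends each edge [p,q] (with p < q) to q − p. For instance
  ∂[v_0,v_4] = [v_4] − [v_0].
As a 5×10 matrix over Z this has rank 4, with invariant factors (1,1,1,1).

Boundary ∂_2: C_2 → C_1 maps a triangle to the signed sum of its edges. For instance
  ∂[v_1,v_2,v_4] = [v_2,v_4] − [v_1,v_4] + [v_1,v_2],
  ∂[v_0,v_1,v_2] = [v_1,v_2] − [v_0,v_2] + [v_0,v_1].
The 10×5 boundary matrix has rank 5 and Smith normal form diag(1,1,1,1,1).

Computing H_k = (kernel of ∂_k) / (image of ∂_{k+1}):

  H_0: rank C_0 − rank ∂_1 = 5 − 4 = 1, and the invariant factors of ∂_1 are all 1, so H_0 = Z.
  H_1: rank ker ∂_1 − rank ∂_2 = (10 − 4) − 5 = 1, and the invariant factors of ∂_2 are all 1, so H_1 = Z.
  H_2: rank ker ∂_2 − rank ∂_3 = (5 − 5) − 0 = 0, and there is no ∂_3, so H_2 = 0.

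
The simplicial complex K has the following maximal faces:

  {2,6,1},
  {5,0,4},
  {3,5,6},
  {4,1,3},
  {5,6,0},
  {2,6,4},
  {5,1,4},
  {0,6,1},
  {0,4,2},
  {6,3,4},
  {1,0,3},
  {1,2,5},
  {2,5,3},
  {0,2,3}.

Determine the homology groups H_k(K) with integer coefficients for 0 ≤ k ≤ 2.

K has 7 vertices, 21 edges, 14 triangles.
rank ∂_0 = 0, rank ∂_1 = 6 ⇒ b_0 = 7 − 0 − 6 = 1; all invariant factors of ∂_1 are 1 so no torsion. So H_0 = Z.
rank ∂_1 = 6, rank ∂_2 = 13 ⇒ b_1 = 21 − 6 − 13 = 2; all invariant factors of ∂_2 are 1 so no torsion. So H_1 = Z^2.
rank ∂_2 = 13, rank ∂_3 = 0 ⇒ b_2 = 14 − 13 − 0 = 1. So H_2 = Z.

H_0 ≅ Z,  H_1 ≅ Z^2,  H_2 ≅ Z.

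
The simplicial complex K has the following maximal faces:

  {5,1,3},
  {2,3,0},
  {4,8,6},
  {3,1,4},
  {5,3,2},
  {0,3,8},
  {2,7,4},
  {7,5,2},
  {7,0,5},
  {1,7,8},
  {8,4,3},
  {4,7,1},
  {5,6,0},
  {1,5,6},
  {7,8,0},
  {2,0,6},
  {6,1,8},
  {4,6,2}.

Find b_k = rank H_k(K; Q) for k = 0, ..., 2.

b_0 = 1, b_1 = 1, b_2 = 0.

Fix the vertex order 0 < 1 < 2 < 3 < 4 < 5 < 6 < 7 < 8 and write every simplex with vertices in increasing order. Then dim K = 2 and the simplices of K are:

  0-simplices (9): [0], [1], [2], [3], [4], [5], [6], [7], [8]
  1-simplices (27): (27 of them)
  2-simplices (18): [0,2,3], [0,2,6], [0,3,8], [0,5,6], [0,5,7], [0,7,8], [1,3,4], [1,3,5], [1,4,7], [1,5,6], [1,6,8], [1,7,8], [2,3,5], [2,4,6], [2,4,7], [2,5,7], [3,4,8], [4,6,8]

so the chain groups are C_0 ≅ Z^9, C_1 ≅ Z^27, C_2 ≅ Z^18.

∂_1: C_1 → C_0 maps an edge to its endpoints' difference, ∂[p,q] = q − p. For instance
  ∂[1,8] = [8] − [1].
The 9×27 boundary matrix has rank 8 and Smith normal form diag(1,1,1,1,1,1,1,1).

∂_2: C_2 → C_1 sends each 2-simplex [p,q,r] to [q,r] − [p,r] + [p,q]. For instance
  ∂[2,5,7] = [5,7] − [2,7] + [2,5],
  ∂[1,6,8] = [6,8] − [1,8] + [1,6].
The 27×18 boundary matrix has rank 18 and Smith normal form diag(1,1,1,1,1,1,1,1,1,1,1,1,1,1,1,1,1,2).

Now H_k = ker ∂_k / im ∂_{k+1}, so:

  H_0: rank C_0 − rank ∂_1 = 9 − 8 = 1, and the invariant factors of ∂_1 are all 1, so H_0 = Z.
  H_1: rank ker ∂_1 − rank ∂_2 = (27 − 8) − 18 = 1, and ∂_2 has invariant factor 2 > 1, so H_1 = Z ⊕ Z/2Z.
  H_2: rank ker ∂_2 − rank ∂_3 = (18 − 18) − 0 = 0, and there is no ∂_3, so H_2 = 0.

As a check, the Euler characteristic is 9 − 27 + 18 = 0, which agrees with 1 − 1 + 0 = 0.

Hence the Betti numbers are b_0 = 1, b_1 = 1, b_2 = 0.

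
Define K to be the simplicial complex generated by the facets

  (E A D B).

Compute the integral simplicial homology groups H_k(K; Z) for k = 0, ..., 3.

H_0 = Z,  H_1 = 0,  H_2 = 0,  H_3 = 0.

Take the total order A < B < D < E on the vertex set. Then K (dimension 3) consists of the simplices:

  0-simplices (4): A, B, D, E
  1-simplices (6): AB, AD, AE, BD, BE, DE
  2-simplices (4): ABD, ABE, ADE, BDE
  3-simplices (1): ABDE

so the chain groups are C_0 ≅ Z^4, C_1 ≅ Z^6, C_2 ≅ Z^4, C_3 ≅ Z^1.

∂_1: C_1 → C_0 is given by ∂[p,q] = [q] − [p]. For instance
  ∂BD = D − B.
The 4×6 boundary matrix has rank 3 and Smith normal form diag(1,1,1).

Boundary ∂_2: C_2 → C_1 acts by ∂[p,q,r] = [q,r] − [p,r] + [p,q]. For instance
  ∂ABE = BE − AE + AB,
  ∂BDE = DE − BE + BD.
As a 6×4 matrix over Z this has rank 3, with invariant factors (1,1,1).

The boundary map ∂_3: C_3 → C_2 sends each 3-simplex σ to the alternating sum Σ_i (−1)^i (σ with its i-th vertex removed). For instance
  ∂ABDE = BDE − ADE + ABE − ABD.
The resulting 4×1 matrix has rank 1, and its Smith normal form has invariant factors (1).

From H_k ≅ ker(∂_k) / im(∂_{k+1}) we obtain:

  H_0: rank C_0 − rank ∂_1 = 4 − 3 = 1, and the invariant factors of ∂_1 are all 1, so H_0 ≅ Z.
  H_1: rank ker ∂_1 − rank ∂_2 = (6 − 3) − 3 = 0, and the invariant factors of ∂_2 are all 1, so H_1 ≅ 0.
  H_2: rank ker ∂_2 − rank ∂_3 = (4 − 3) − 1 = 0, and the invariant factors of ∂_3 are all 1, so H_2 ≅ 0.
  H_3: rank ker ∂_3 − rank ∂_4 = (1 − 1) − 0 = 0, and there is no ∂_4, so H_3 ≅ 0.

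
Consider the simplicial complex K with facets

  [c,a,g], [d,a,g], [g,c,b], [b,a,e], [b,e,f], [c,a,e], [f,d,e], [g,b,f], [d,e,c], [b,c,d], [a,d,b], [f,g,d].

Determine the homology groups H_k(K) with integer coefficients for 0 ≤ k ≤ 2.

Take the total order a < b < c < d < e < f < g on the vertex set. Then K (dimension 2) consists of the simplices:

  0-simplices (7): a, b, c, d, e, f, g
  1-simplices (18): ab, ac, ad, ae, ag, bc, bd, be, bf, bg, cd, ce, cg, de, df, dg, ef, fg
  2-simplices (12): abd, abe, ace, acg, adg, bcd, bcg, bef, bfg, cde, def, dfg

so the chain groups are C_0 ≅ Z^7, C_1 ≅ Z^18, C_2 ≅ Z^12.

The boundary map ∂_1: C_1 → C_0 is given by ∂[p,q] = [q] − [p]. For instance
  ∂fg = g − f.
This gives a 7×18 integer matrix of rank 6; reducing to Smith normal form yields diagonal entries (1,1,1,1,1,1).

Boundary ∂_2: C_2 → C_1 sends each 2-simplex [p,q,r] to [q,r] − [p,r] + [p,q]. For instance
  ∂adg = dg − ag + ad,
  ∂ace = ce − ae + ac.
The resulting 18×12 matrix has rank 12, and its Smith normal form has invariant factors (1,1,1,1,1,1,1,1,1,1,1,2).

Computing H_k = (kernel of ∂_k) / (image of ∂_{k+1}):

  H_0: rank C_0 − rank ∂_1 = 7 − 6 = 1, and the invariant factors of ∂_1 are all 1, so H_0 = Z.
  H_1: rank ker ∂_1 − rank ∂_2 = (18 − 6) − 12 = 0, and ∂_2 has invariant factor 2 > 1, so H_1 = Z/2.
  H_2: rank ker ∂_2 − rank ∂_3 = (12 − 12) − 0 = 0, and there is no ∂_3, so H_2 = 0.

H_0 ≅ Z,  H_1 ≅ Z/2,  H_2 = 0.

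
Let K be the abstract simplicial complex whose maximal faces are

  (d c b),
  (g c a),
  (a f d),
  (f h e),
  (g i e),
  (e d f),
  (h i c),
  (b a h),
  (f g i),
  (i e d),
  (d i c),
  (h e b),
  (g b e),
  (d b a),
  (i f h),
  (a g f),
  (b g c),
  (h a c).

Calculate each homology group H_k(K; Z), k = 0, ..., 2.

H_0 ≅ Z,  H_1 ≅ Z × Z/2,  H_2 = 0.

We work with the vertex ordering a < b < c < d < e < f < g < h < i. The simplices of K, each written with vertices in increasing order, are:

  0-simplices (9): a, b, c, d, e, f, g, h, i
  1-simplices (27): ab, ac, ad, af, ag, ah, bc, bd, be, bg, bh, cd, cg, ch, ci, de, df, di, ef, eg, eh, ei, fg, fh, fi, gi, hi
  2-simplices (18): abd, abh, acg, ach, adf, afg, bcd, bcg, beg, beh, cdi, chi, def, dei, efh, egi, fgi, fhi

giving chain groups C_0 ≅ Z^9, C_1 ≅ Z^27, C_2 ≅ Z^18.

The boundary map ∂_1: C_1 → C_0 sends each edge [p,q] (with p < q) to q − p. For instance
  ∂eh = h − e.
The 9×27 boundary matrix has rank 8 and Smith normal form diag(1,1,1,1,1,1,1,1).

Boundary ∂_2: C_2 → C_1 maps a triangle to the signed sum of its edges. For instance
  ∂def = ef − df + de,
  ∂ach = ch − ah + ac.
This gives a 27×18 integer matrix of rank 18; reducing to Smith normal form yields diagonal entries (1,1,1,1,1,1,1,1,1,1,1,1,1,1,1,1,1,2).

From H_k ≅ ker(∂_k) / im(∂_{k+1}) we obtain:

  H_0: rank C_0 − rank ∂_1 = 9 − 8 = 1, and the invariant factors of ∂_1 are all 1, so H_0 ≅ Z.
  H_1: rank ker ∂_1 − rank ∂_2 = (27 − 8) − 18 = 1, and ∂_2 has invariant factor 2 > 1, so H_1 ≅ Z × Z/2.
  H_2: rank ker ∂_2 − rank ∂_3 = (18 − 18) − 0 = 0, and there is no ∂_3, so H_2 ≅ 0.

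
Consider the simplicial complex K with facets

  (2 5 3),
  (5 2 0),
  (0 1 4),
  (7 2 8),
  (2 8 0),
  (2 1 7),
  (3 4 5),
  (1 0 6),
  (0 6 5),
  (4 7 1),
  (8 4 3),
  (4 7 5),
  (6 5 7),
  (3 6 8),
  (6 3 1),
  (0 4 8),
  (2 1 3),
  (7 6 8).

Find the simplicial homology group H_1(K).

K has 9 vertices, 27 edges, 18 triangles.
rank ∂_1 = 8, rank ∂_2 = 17 ⇒ b_1 = 27 − 8 − 17 = 2; all invariant factors of ∂_2 are 1 so no torsion. So H_1 = Z^2.

H_1 = Z^2.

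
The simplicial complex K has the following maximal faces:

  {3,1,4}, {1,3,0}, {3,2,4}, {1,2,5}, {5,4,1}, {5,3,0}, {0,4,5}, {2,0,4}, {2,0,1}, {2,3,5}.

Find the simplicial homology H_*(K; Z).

K has 6 vertices, 15 edges, 10 triangles.
rank ∂_0 = 0, rank ∂_1 = 5 ⇒ b_0 = 6 − 0 − 5 = 1; all invariant factors of ∂_1 are 1 so no torsion. So H_0 ≅ Z.
rank ∂_1 = 5, rank ∂_2 = 10 ⇒ b_1 = 15 − 5 − 10 = 0; ∂_2 has invariant factor(s) [2] giving torsion. So H_1 ≅ Z/2.
rank ∂_2 = 10, rank ∂_3 = 0 ⇒ b_2 = 10 − 10 − 0 = 0. So H_2 ≅ 0.

H_0 = Z,  H_1 = Z/2,  H_2 = 0.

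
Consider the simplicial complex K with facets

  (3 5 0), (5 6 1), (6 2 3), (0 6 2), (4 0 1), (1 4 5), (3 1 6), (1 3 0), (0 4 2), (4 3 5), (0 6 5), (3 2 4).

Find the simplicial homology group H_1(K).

Take the total order 0 < 1 < 2 < 3 < 4 < 5 < 6 on the vertex set. Then K (dimension 2) consists of the simplices:

  0-simplices (7): [0], [1], [2], [3], [4], [5], [6]
  1-simplices (18): [0,1], [0,2], [0,3], [0,4], [0,5], [0,6], [1,3], [1,4], [1,5], [1,6], [2,3], [2,4], [2,6], [3,4], [3,5], [3,6], [4,5], [5,6]
  2-simplices (12): [0,1,3], [0,1,4], [0,2,4], [0,2,6], [0,3,5], [0,5,6], [1,3,6], [1,4,5], [1,5,6], [2,3,4], [2,3,6], [3,4,5]

so the chain groups are C_0 ≅ Z^7, C_1 ≅ Z^18, C_2 ≅ Z^12.

The boundary map ∂_1: C_1 → C_0 sends each edge [p,q] (with p < q) to q − p.
The 7×18 boundary matrix has rank 6 and Smith normal form diag(1,1,1,1,1,1).

∂_2: C_2 → C_1 maps a triangle to the signed sum of its edges. For instance
  ∂[1,4,5] = [4,5] − [1,5] + [1,4],
  ∂[3,4,5] = [4,5] − [3,5] + [3,4].
This gives a 18×12 integer matrix of rank 12; reducing to Smith normal form yields diagonal entries (1,1,1,1,1,1,1,1,1,1,1,2).

From H_k ≅ ker(∂_k) / im(∂_{k+1}) we obtain:

  H_1: rank ker ∂_1 − rank ∂_2 = (18 − 6) − 12 = 0, and ∂_2 has invariant factor 2 > 1, so H_1 = Z/2.

(K is a triangulation of the real projective plane RP^2.)

H_1 ≅ Z/2.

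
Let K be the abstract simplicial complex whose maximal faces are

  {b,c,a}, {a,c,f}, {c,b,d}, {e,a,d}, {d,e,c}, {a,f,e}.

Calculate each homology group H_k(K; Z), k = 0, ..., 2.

H_0 ≅ Z,  H_1 ≅ Z,  H_2 = 0.

We work with the vertex ordering a < b < c < d < e < f. The simplices of K, each written with vertices in increasing order, are:

  0-simplices (6): a, b, c, d, e, f
  1-simplices (12): ab, ac, ad, ae, af, bc, bd, cd, ce, cf, de, ef
  2-simplices (6): abc, acf, ade, aef, bcd, cde

giving chain groups C_0 ≅ Z^6, C_1 ≅ Z^12, C_2 ≅ Z^6.

Boundary ∂_1: C_1 → C_0 is given by ∂[p,q] = [q] − [p]. For instance
  ∂ac = c − a.
The resulting 6×12 matrix has rank 5, and its Smith normal form has invariant factors (1,1,1,1,1).

∂_2: C_2 → C_1 acts by ∂[p,q,r] = [q,r] − [p,r] + [p,q]. For instance
  ∂aef = ef − af + ae,
  ∂ade = de − ae + ad.
The resulting 12×6 matrix has rank 6, and its Smith normal form has invariant factors (1,1,1,1,1,1).

Now H_k = ker ∂_k / im ∂_{k+1}, so:

  H_0: rank C_0 − rank ∂_1 = 6 − 5 = 1, and the invariant factors of ∂_1 are all 1, so H_0 ≅ Z.
  H_1: rank ker ∂_1 − rank ∂_2 = (12 − 5) − 6 = 1, and the invariant factors of ∂_2 are all 1, so H_1 ≅ Z.
  H_2: rank ker ∂_2 − rank ∂_3 = (6 − 6) − 0 = 0, and there is no ∂_3, so H_2 ≅ 0.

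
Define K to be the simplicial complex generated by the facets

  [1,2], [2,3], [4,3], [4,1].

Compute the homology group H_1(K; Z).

We work with the vertex ordering 1 < 2 < 3 < 4. The simplices of K, each written with vertices in increasing order, are:

  0-simplices (4): [1], [2], [3], [4]
  1-simplices (4): [1,2], [1,4], [2,3], [3,4]

Hence C_0 ≅ Z^4, C_1 ≅ Z^4.

∂_1: C_1 → C_0 maps an edge to its endpoints' difference, ∂[p,q] = q − p. For instance
  ∂[1,2] = [2] − [1].
As a 4×4 matrix over Z this has rank 3, with invariant factors (1,1,1).

From H_k ≅ ker(∂_k) / im(∂_{k+1}) we obtain:

  H_1: rank ker ∂_1 − rank ∂_2 = (4 − 3) − 0 = 1, and there is no ∂_2, so H_1 ≅ Z.

H_1 ≅ Z.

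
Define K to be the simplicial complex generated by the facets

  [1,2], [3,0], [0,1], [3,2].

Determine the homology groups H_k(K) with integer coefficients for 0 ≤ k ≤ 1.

H_0 ≅ Z,  H_1 ≅ Z.

Fix the vertex order 0 < 1 < 2 < 3 and write every simplex with vertices in increasing order. Then dim K = 1 and the simplices of K are:

  0-simplices (4): [0], [1], [2], [3]
  1-simplices (4): [0,1], [0,3], [1,2], [2,3]

Hence C_0 ≅ Z^4, C_1 ≅ Z^4.

Boundary ∂_1: C_1 → C_0 sends each edge [p,q] (with p < q) to q − p.
The 4×4 boundary matrix has rank 3 and Smith normal form diag(1,1,1).

Now H_k = ker ∂_k / im ∂_{k+1}, so:

  H_0: rank C_0 − rank ∂_1 = 4 − 3 = 1, and the invariant factors of ∂_1 are all 1, so H_0 = Z.
  H_1: rank ker ∂_1 − rank ∂_2 = (4 − 3) − 0 = 1, and there is no ∂_2, so H_1 = Z.

As a check, the Euler characteristic is 4 − 4 = 0, which agrees with 1 − 1 = 0.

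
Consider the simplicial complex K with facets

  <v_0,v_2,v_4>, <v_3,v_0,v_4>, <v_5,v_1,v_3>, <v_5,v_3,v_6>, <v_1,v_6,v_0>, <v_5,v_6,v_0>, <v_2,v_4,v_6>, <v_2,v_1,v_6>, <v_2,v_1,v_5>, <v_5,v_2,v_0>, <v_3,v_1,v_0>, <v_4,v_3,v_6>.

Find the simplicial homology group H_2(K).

We work with the vertex ordering v_0 < v_1 < v_2 < v_3 < v_4 < v_5 < v_6. The simplices of K, each written with vertices in increasing order, are:

  0-simplices (7): [v_0], [v_1], [v_2], [v_3], [v_4], [v_5], [v_6]
  1-simplices (18): (18 of them)
  2-simplices (12): (12 of them)

so the chain groups are C_0 ≅ Z^7, C_1 ≅ Z^18, C_2 ≅ Z^12.

Boundary ∂_1: C_1 → C_0 is given by ∂[p,q] = [q] − [p].
The 7×18 boundary matrix has rank 6 and Smith normal form diag(1,1,1,1,1,1).

Boundary ∂_2: C_2 → C_1 acts by ∂[p,q,r] = [q,r] − [p,r] + [p,q]. For instance
  ∂[v_1,v_2,v_6] = [v_2,v_6] − [v_1,v_6] + [v_1,v_2],
  ∂[v_0,v_2,v_4] = [v_2,v_4] − [v_0,v_4] + [v_0,v_2].
As a 18×12 matrix over Z this has rank 12, with invariant factors (1,1,1,1,1,1,1,1,1,1,1,2).

Reading off H_k = ker ∂_k / im ∂_{k+1}:

  H_2: rank ker ∂_2 − rank ∂_3 = (12 − 12) − 0 = 0, and there is no ∂_3, so H_2 = 0.

(K is a triangulation of the real projective plane RP^2.)

H_2 ≅ 0.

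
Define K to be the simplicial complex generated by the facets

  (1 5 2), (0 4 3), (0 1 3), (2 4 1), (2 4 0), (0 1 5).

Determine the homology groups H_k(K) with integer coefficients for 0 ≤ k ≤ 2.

Fix the vertex order 0 < 1 < 2 < 3 < 4 < 5 and write every simplex with vertices in increasing order. Then dim K = 2 and the simplices of K are:

  0-simplices (6): [0], [1], [2], [3], [4], [5]
  1-simplices (12): [0,1], [0,2], [0,3], [0,4], [0,5], [1,2], [1,3], [1,4], [1,5], [2,4], [2,5], [3,4]
  2-simplices (6): [0,1,3], [0,1,5], [0,2,4], [0,3,4], [1,2,4], [1,2,5]

so the chain groups are C_0 ≅ Z^6, C_1 ≅ Z^12, C_2 ≅ Z^6.

The boundary map ∂_1: C_1 → C_0 is given by ∂[p,q] = [q] − [p]. For instance
  ∂[0,3] = [3] − [0].
As a 6×12 matrix over Z this has rank 5, with invariant factors (1,1,1,1,1).

The boundary map ∂_2: C_2 → C_1 sends each 2-simplex [p,q,r] to [q,r] − [p,r] + [p,q]. For instance
  ∂[1,2,5] = [2,5] − [1,5] + [1,2],
  ∂[0,2,4] = [2,4] − [0,4] + [0,2].
This gives a 12×6 integer matrix of rank 6; reducing to Smith normal form yields diagonal entries (1,1,1,1,1,1).

Reading off H_k = ker ∂_k / im ∂_{k+1}:

  H_0: rank C_0 − rank ∂_1 = 6 − 5 = 1, and the invariant factors of ∂_1 are all 1, so H_0 = Z.
  H_1: rank ker ∂_1 − rank ∂_2 = (12 − 5) − 6 = 1, and the invariant factors of ∂_2 are all 1, so H_1 = Z.
  H_2: rank ker ∂_2 − rank ∂_3 = (6 − 6) − 0 = 0, and there is no ∂_3, so H_2 = 0.

H_0 = Z,  H_1 = Z,  H_2 = 0.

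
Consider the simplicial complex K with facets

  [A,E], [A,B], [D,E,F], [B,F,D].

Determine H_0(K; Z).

H_0 = Z.

Take the total order A < B < D < E < F on the vertex set. Then K (dimension 2) consists of the simplices:

  0-simplices (5): A, B, D, E, F
  1-simplices (7): AB, AE, BD, BF, DE, DF, EF
  2-simplices (2): BDF, DEF

giving chain groups C_0 ≅ Z^5, C_1 ≅ Z^7, C_2 ≅ Z^2.

∂_1: C_1 → C_0 is given by ∂[p,q] = [q] − [p].
The resulting 5×7 matrix has rank 4, and its Smith normal form has invariant factors (1,1,1,1).

The boundary map ∂_2: C_2 → C_1 sends each 2-simplex [p,q,r] to [q,r] − [p,r] + [p,q]. For instance
  ∂BDF = DF − BF + BD,
  ∂DEF = EF − DF + DE.
The 7×2 boundary matrix has rank 2 and Smith normal form diag(1,1).

Now H_k = ker ∂_k / im ∂_{k+1}, so:

  H_0: rank C_0 − rank ∂_1 = 5 − 4 = 1, and the invariant factors of ∂_1 are all 1, so H_0 = Z.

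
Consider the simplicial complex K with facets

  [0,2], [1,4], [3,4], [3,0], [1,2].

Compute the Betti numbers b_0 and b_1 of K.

Fix the vertex order 0 < 1 < 2 < 3 < 4 and write every simplex with vertices in increasing order. Then dim K = 1 and the simplices of K are:

  0-simplices (5): [0], [1], [2], [3], [4]
  1-simplices (5): [0,2], [0,3], [1,2], [1,4], [3,4]

giving chain groups C_0 ≅ Z^5, C_1 ≅ Z^5.

Boundary ∂_1: C_1 → C_0 is given by ∂[p,q] = [q] − [p]. For instance
  ∂[1,2] = [2] − [1].
As a 5×5 matrix over Z this has rank 4, with invariant factors (1,1,1,1).

Now H_k = ker ∂_k / im ∂_{k+1}, so:

  H_0: rank C_0 − rank ∂_1 = 5 − 4 = 1, and the invariant factors of ∂_1 are all 1, so H_0 = Z.
  H_1: rank ker ∂_1 − rank ∂_2 = (5 − 4) − 0 = 1, and there is no ∂_2, so H_1 = Z.

As a check, the Euler characteristic is 5 − 5 = 0, which agrees with 1 − 1 = 0.

Hence the Betti numbers are b_0 = 1, b_1 = 1.

b_0 = 1, b_1 = 1.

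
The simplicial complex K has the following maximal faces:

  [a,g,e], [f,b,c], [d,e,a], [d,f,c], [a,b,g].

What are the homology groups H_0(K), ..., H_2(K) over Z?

H_0 ≅ Z,  H_1 ≅ Z,  H_2 = 0.

We work with the vertex ordering a < b < c < d < e < f < g. The simplices of K, each written with vertices in increasing order, are:

  0-simplices (7): a, b, c, d, e, f, g
  1-simplices (12): ab, ad, ae, ag, bc, bf, bg, cd, cf, de, df, eg
  2-simplices (5): abg, ade, aeg, bcf, cdf

Hence C_0 ≅ Z^7, C_1 ≅ Z^12, C_2 ≅ Z^5.

∂_1: C_1 → C_0 maps an edge to its endpoints' difference, ∂[p,q] = q − p.
This gives a 7×12 integer matrix of rank 6; reducing to Smith normal form yields diagonal entries (1,1,1,1,1,1).

Boundary ∂_2: C_2 → C_1 maps a triangle to the signed sum of its edges. For instance
  ∂bcf = cf − bf + bc,
  ∂abg = bg − ag + ab.
The resulting 12×5 matrix has rank 5, and its Smith normal form has invariant factors (1,1,1,1,1).

From H_k ≅ ker(∂_k) / im(∂_{k+1}) we obtain:

  H_0: rank C_0 − rank ∂_1 = 7 − 6 = 1, and the invariant factors of ∂_1 are all 1, so H_0 ≅ Z.
  H_1: rank ker ∂_1 − rank ∂_2 = (12 − 6) − 5 = 1, and the invariant factors of ∂_2 are all 1, so H_1 ≅ Z.
  H_2: rank ker ∂_2 − rank ∂_3 = (5 − 5) − 0 = 0, and there is no ∂_3, so H_2 ≅ 0.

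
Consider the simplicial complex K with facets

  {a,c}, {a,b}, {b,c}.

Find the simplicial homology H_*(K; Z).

H_0 ≅ Z,  H_1 ≅ Z.

Take the total order a < b < c on the vertex set. Then K (dimension 1) consists of the simplices:

  0-simplices (3): a, b, c
  1-simplices (3): ab, ac, bc

giving chain groups C_0 ≅ Z^3, C_1 ≅ Z^3.

The boundary map ∂_1: C_1 → C_0 maps an edge to its endpoints' difference, ∂[p,q] = q − p. For instance
  ∂ac = c − a.
As a 3×3 matrix over Z this has rank 2, with invariant factors (1,1).

From H_k ≅ ker(∂_k) / im(∂_{k+1}) we obtain:

  H_0: rank C_0 − rank ∂_1 = 3 − 2 = 1, and the invariant factors of ∂_1 are all 1, so H_0 ≅ Z.
  H_1: rank ker ∂_1 − rank ∂_2 = (3 − 2) − 0 = 1, and there is no ∂_2, so H_1 ≅ Z.

As a check, the Euler characteristic is 3 − 3 = 0, which agrees with 1 − 1 = 0.
(K is a triangulation of the circle S^1.)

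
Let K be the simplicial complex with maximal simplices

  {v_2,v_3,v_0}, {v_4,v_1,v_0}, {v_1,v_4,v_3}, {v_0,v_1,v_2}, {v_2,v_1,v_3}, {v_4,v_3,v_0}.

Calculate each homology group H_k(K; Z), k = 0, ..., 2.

Order the vertices as v_0 < v_1 < v_2 < v_3 < v_4. Listing each simplex with vertices in this order, K has dimension 2 with simplices:

  0-simplices (5): [v_0], [v_1], [v_2], [v_3], [v_4]
  1-simplices (9): [v_0,v_1], [v_0,v_2], [v_0,v_3], [v_0,v_4], [v_1,v_2], [v_1,v_3], [v_1,v_4], [v_2,v_3], [v_3,v_4]
  2-simplices (6): [v_0,v_1,v_2], [v_0,v_1,v_4], [v_0,v_2,v_3], [v_0,v_3,v_4], [v_1,v_2,v_3], [v_1,v_3,v_4]

giving chain groups C_0 ≅ Z^5, C_1 ≅ Z^9, C_2 ≅ Z^6.

The boundary map ∂_1: C_1 → C_0 sends each edge [p,q] (with p < q) to q − p.
This gives a 5×9 integer matrix of rank 4; reducing to Smith normal form yields diagonal entries (1,1,1,1).

Boundary ∂_2: C_2 → C_1 sends each 2-simplex [p,q,r] to [q,r] − [p,r] + [p,q]. For instance
  ∂[v_0,v_1,v_2] = [v_1,v_2] − [v_0,v_2] + [v_0,v_1],
  ∂[v_0,v_2,v_3] = [v_2,v_3] − [v_0,v_3] + [v_0,v_2].
The 9×6 boundary matrix has rank 5 and Smith normal form diag(1,1,1,1,1).

Computing H_k = (kernel of ∂_k) / (image of ∂_{k+1}):

  H_0: rank C_0 − rank ∂_1 = 5 − 4 = 1, and the invariant factors of ∂_1 are all 1, so H_0 = Z.
  H_1: rank ker ∂_1 − rank ∂_2 = (9 − 4) − 5 = 0, and the invariant factors of ∂_2 are all 1, so H_1 = 0.
  H_2: rank ker ∂_2 − rank ∂_3 = (6 − 5) − 0 = 1, and there is no ∂_3, so H_2 = Z.

As a check, the Euler characteristic is 5 − 9 + 6 = 2, which agrees with 1 − 0 + 1 = 2.
(K is a triangulation of the 2-sphere S^2.)

H_0 = Z,  H_1 = 0,  H_2 = Z.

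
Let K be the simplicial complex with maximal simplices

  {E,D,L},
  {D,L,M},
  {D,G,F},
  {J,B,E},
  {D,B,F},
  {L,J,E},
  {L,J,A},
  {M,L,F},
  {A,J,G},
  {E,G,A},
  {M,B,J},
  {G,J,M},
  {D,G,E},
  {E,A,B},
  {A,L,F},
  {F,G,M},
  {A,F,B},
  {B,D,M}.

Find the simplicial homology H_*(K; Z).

We work with the vertex ordering A < B < D < E < F < G < J < L < M. The simplices of K, each written with vertices in increasing order, are:

  0-simplices (9): A, B, D, E, F, G, J, L, M
  1-simplices (27): AB, AE, AF, AG, AJ, AL, BD, BE, BF, BJ, BM, DE, DF, DG, DL, DM, EG, EJ, EL, FG, FL, FM, GJ, GM, JL, JM, LM
  2-simplices (18): ABE, ABF, AEG, AFL, AGJ, AJL, BDF, BDM, BEJ, BJM, DEG, DEL, DFG, DLM, EJL, FGM, FLM, GJM

Hence C_0 ≅ Z^9, C_1 ≅ Z^27, C_2 ≅ Z^18.

∂_1: C_1 → C_0 is given by ∂[p,q] = [q] − [p].
This gives a 9×27 integer matrix of rank 8; reducing to Smith normal form yields diagonal entries (1,1,1,1,1,1,1,1).

The boundary map ∂_2: C_2 → C_1 acts by ∂[p,q,r] = [q,r] − [p,r] + [p,q]. For instance
  ∂AFL = FL − AL + AF,
  ∂DLM = LM − DM + DL.
As a 27×18 matrix over Z this has rank 18, with invariant factors (1,1,1,1,1,1,1,1,1,1,1,1,1,1,1,1,1,2).

Computing H_k = (kernel of ∂_k) / (image of ∂_{k+1}):

  H_0: rank C_0 − rank ∂_1 = 9 − 8 = 1, and the invariant factors of ∂_1 are all 1, so H_0 ≅ Z.
  H_1: rank ker ∂_1 − rank ∂_2 = (27 − 8) − 18 = 1, and ∂_2 has invariant factor 2 > 1, so H_1 ≅ Z ⊕ Z/2.
  H_2: rank ker ∂_2 − rank ∂_3 = (18 − 18) − 0 = 0, and there is no ∂_3, so H_2 ≅ 0.

As a check, the Euler characteristic is 9 − 27 + 18 = 0, which agrees with 1 − 1 + 0 = 0.
(K is a triangulation of the Klein bottle.)

H_0 = Z,  H_1 = Z ⊕ Z/2,  H_2 = 0.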